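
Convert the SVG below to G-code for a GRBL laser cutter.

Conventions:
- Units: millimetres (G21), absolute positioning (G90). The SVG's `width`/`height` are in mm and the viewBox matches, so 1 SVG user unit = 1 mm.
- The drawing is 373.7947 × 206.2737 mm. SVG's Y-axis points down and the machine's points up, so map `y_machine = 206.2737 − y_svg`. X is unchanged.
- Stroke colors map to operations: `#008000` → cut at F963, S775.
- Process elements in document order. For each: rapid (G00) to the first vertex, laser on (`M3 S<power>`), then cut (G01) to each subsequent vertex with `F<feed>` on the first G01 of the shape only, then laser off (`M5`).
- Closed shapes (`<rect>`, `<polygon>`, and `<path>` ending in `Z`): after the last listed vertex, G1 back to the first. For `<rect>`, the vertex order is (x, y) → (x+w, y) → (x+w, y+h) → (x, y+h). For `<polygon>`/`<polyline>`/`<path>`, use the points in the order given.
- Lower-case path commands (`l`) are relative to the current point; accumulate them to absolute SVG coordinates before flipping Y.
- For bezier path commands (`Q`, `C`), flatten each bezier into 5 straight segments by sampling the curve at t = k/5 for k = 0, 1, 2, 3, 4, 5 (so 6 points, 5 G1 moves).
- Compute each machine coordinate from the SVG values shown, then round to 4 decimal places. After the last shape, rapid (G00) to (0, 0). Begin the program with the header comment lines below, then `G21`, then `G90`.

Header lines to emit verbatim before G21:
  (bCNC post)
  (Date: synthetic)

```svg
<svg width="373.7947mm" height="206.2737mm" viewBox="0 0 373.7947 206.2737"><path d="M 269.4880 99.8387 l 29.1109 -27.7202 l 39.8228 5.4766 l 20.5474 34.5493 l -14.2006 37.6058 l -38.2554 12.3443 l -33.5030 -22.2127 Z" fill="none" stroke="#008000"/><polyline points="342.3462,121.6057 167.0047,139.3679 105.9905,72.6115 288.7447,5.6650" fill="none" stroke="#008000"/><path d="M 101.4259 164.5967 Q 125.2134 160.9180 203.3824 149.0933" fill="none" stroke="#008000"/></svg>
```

Since the viewBox matches the mm dimensions, user units are millimetres directly. The only transform is the Y-flip y_m = 206.2737 − y_svg.

Shape 1 is a regular polygon drawn with `<path>`. Its stroke #008000 means cut at S775, F963. After flipping Y the toolpath is (269.4880,106.4350) → (298.5989,134.1552) → (338.4217,128.6786) → (358.9691,94.1293) → (344.7685,56.5235) → (306.5131,44.1792) → (273.0101,66.3919) → (269.4880,106.4350), returning to the start.

Shape 2 is a open polyline drawn with `<polyline>`. Its stroke #008000 means cut at S775, F963. After flipping Y the toolpath is (342.3462,84.6680) → (167.0047,66.9058) → (105.9905,133.6622) → (288.7447,200.6087).

Shape 3 is a quadratic bezier drawn with `<path>`. Its stroke #008000 means cut at S775, F963. After flipping Y the toolpath is (101.4259,41.6770) → (113.1162,43.4743) → (129.1569,45.9233) → (149.5482,49.0240) → (174.2901,52.7764) → (203.3824,57.1804).

(bCNC post)
(Date: synthetic)
G21
G90
G00 X269.4880 Y106.4350
M3 S775
G01 X298.5989 Y134.1552 F963
G01 X338.4217 Y128.6786
G01 X358.9691 Y94.1293
G01 X344.7685 Y56.5235
G01 X306.5131 Y44.1792
G01 X273.0101 Y66.3919
G01 X269.4880 Y106.4350
M5
G00 X342.3462 Y84.6680
M3 S775
G01 X167.0047 Y66.9058 F963
G01 X105.9905 Y133.6622
G01 X288.7447 Y200.6087
M5
G00 X101.4259 Y41.6770
M3 S775
G01 X113.1162 Y43.4743 F963
G01 X129.1569 Y45.9233
G01 X149.5482 Y49.0240
G01 X174.2901 Y52.7764
G01 X203.3824 Y57.1804
M5
G00 X0.0000 Y0.0000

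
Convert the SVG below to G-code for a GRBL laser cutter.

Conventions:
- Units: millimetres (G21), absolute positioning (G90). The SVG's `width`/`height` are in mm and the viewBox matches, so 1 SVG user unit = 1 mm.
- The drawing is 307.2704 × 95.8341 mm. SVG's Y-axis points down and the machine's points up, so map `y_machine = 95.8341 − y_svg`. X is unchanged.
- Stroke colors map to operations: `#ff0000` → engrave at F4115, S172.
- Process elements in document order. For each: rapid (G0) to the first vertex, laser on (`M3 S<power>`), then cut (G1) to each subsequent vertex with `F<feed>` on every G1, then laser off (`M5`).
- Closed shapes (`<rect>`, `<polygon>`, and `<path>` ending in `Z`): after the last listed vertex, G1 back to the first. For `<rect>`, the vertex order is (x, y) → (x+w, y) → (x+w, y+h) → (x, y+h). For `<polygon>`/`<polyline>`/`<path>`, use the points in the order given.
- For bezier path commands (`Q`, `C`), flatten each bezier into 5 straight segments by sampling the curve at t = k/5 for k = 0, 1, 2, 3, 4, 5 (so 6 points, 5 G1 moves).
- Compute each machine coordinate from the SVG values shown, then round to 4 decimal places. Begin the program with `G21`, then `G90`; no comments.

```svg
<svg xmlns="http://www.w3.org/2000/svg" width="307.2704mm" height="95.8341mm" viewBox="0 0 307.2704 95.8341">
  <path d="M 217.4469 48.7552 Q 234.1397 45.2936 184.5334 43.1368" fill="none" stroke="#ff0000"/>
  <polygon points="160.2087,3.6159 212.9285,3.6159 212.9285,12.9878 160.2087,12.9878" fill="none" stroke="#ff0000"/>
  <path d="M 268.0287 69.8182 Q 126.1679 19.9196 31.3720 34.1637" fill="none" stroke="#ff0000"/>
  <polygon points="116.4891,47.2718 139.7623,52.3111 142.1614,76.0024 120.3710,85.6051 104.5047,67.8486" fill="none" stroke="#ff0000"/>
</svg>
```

1 u = 1 mm; y_m = 95.8341 − y.

[1] `<path>` quadratic bezier, #ff0000→engrave S172 F4115: (217.4469,47.0789) → (221.4721,48.4113) → (220.1933,49.6394) → (213.6106,50.7631) → (201.7240,51.7824) → (184.5334,52.6973)

[2] `<polygon>` rectangle, #ff0000→engrave S172 F4115: (160.2087,92.2182) → (212.9285,92.2182) → (212.9285,82.8463) → (160.2087,82.8463) → (160.2087,92.2182) (closed)

[3] `<path>` quadratic bezier, #ff0000→engrave S172 F4115: (268.0287,26.0159) → (213.1670,43.4096) → (162.0704,55.6719) → (114.7391,62.8028) → (71.1730,64.8023) → (31.3720,61.6704)

[4] `<polygon>` regular polygon, #ff0000→engrave S172 F4115: (116.4891,48.5623) → (139.7623,43.5230) → (142.1614,19.8317) → (120.3710,10.2290) → (104.5047,27.9855) → (116.4891,48.5623) (closed)

G21
G90
G0 X217.4469 Y47.0789
M3 S172
G1 X221.4721 Y48.4113 F4115
G1 X220.1933 Y49.6394 F4115
G1 X213.6106 Y50.7631 F4115
G1 X201.7240 Y51.7824 F4115
G1 X184.5334 Y52.6973 F4115
M5
G0 X160.2087 Y92.2182
M3 S172
G1 X212.9285 Y92.2182 F4115
G1 X212.9285 Y82.8463 F4115
G1 X160.2087 Y82.8463 F4115
G1 X160.2087 Y92.2182 F4115
M5
G0 X268.0287 Y26.0159
M3 S172
G1 X213.1670 Y43.4096 F4115
G1 X162.0704 Y55.6719 F4115
G1 X114.7391 Y62.8028 F4115
G1 X71.1730 Y64.8023 F4115
G1 X31.3720 Y61.6704 F4115
M5
G0 X116.4891 Y48.5623
M3 S172
G1 X139.7623 Y43.5230 F4115
G1 X142.1614 Y19.8317 F4115
G1 X120.3710 Y10.2290 F4115
G1 X104.5047 Y27.9855 F4115
G1 X116.4891 Y48.5623 F4115
M5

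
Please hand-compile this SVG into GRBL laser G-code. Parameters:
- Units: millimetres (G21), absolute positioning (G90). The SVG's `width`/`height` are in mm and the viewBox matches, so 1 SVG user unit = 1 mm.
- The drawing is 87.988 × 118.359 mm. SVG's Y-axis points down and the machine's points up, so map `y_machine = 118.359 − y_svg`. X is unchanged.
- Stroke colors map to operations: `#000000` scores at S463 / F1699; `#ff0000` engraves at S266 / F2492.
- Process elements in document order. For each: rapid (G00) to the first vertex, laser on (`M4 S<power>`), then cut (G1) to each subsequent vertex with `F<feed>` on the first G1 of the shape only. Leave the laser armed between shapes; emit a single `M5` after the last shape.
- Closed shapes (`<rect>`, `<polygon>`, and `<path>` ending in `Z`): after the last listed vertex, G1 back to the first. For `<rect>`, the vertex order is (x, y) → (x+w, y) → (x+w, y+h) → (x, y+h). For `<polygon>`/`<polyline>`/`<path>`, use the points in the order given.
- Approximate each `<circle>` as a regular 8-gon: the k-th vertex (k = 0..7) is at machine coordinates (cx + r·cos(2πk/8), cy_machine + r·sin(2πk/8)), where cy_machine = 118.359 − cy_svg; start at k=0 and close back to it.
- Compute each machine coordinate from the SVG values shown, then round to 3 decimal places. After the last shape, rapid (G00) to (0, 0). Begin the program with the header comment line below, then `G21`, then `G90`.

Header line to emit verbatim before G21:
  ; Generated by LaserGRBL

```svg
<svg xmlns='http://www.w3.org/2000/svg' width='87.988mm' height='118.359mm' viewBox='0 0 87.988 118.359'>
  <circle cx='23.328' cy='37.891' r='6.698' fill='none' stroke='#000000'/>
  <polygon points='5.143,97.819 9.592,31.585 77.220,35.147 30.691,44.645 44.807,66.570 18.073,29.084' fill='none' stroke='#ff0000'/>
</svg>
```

1 u = 1 mm; y_m = 118.359 − y.

[1] `<circle>` circle, #000000→score S463 F1699: (30.026,80.468) → (28.064,85.204) → (23.328,87.166) → (18.592,85.204) → (16.630,80.468) → (18.592,75.732) → (23.328,73.770) → (28.064,75.732) → (30.026,80.468) (closed)

[2] `<polygon>` closed polygon, #ff0000→engrave S266 F2492: (5.143,20.540) → (9.592,86.774) → (77.220,83.212) → (30.691,73.714) → (44.807,51.789) → (18.073,89.275) → (5.143,20.540) (closed)

; Generated by LaserGRBL
G21
G90
G00 X30.026 Y80.468
M4 S463
G1 X28.064 Y85.204 F1699
G1 X23.328 Y87.166
G1 X18.592 Y85.204
G1 X16.630 Y80.468
G1 X18.592 Y75.732
G1 X23.328 Y73.770
G1 X28.064 Y75.732
G1 X30.026 Y80.468
G00 X5.143 Y20.540
M4 S266
G1 X9.592 Y86.774 F2492
G1 X77.220 Y83.212
G1 X30.691 Y73.714
G1 X44.807 Y51.789
G1 X18.073 Y89.275
G1 X5.143 Y20.540
M5
G00 X0.000 Y0.000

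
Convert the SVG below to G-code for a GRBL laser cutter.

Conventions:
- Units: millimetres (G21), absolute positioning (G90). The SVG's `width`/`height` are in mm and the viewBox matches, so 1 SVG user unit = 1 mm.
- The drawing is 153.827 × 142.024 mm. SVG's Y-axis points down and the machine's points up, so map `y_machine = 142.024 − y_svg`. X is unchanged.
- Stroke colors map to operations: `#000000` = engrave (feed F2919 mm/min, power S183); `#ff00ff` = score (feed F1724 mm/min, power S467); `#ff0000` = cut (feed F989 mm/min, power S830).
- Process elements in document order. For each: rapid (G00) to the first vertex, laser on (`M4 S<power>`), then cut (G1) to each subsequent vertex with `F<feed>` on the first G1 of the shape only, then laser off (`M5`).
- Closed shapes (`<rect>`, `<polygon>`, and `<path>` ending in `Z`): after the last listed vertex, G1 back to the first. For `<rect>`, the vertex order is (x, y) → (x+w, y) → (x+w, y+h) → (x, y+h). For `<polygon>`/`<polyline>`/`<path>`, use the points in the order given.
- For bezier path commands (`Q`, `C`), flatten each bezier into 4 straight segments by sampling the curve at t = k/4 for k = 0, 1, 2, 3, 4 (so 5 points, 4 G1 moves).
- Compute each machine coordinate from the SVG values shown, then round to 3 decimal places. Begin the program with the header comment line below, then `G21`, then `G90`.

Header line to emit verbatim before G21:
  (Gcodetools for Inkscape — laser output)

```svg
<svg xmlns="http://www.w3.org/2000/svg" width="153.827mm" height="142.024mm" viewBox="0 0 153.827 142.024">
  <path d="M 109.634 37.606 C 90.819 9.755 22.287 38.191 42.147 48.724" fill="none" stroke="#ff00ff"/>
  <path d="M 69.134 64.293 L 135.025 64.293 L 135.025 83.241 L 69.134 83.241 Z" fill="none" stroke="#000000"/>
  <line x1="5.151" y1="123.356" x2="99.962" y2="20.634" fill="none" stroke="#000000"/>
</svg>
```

(Gcodetools for Inkscape — laser output)
G21
G90
G00 X109.634 Y104.418
M4 S467
G1 X88.359 Y115.912 F1724
G1 X61.387 Y113.253
G1 X41.668 Y103.397
G1 X42.147 Y93.300
M5
G00 X69.134 Y77.731
M4 S183
G1 X135.025 Y77.731 F2919
G1 X135.025 Y58.783
G1 X69.134 Y58.783
G1 X69.134 Y77.731
M5
G00 X5.151 Y18.668
M4 S183
G1 X99.962 Y121.390 F2919
M5

Since the viewBox matches the mm dimensions, user units are millimetres directly. The only transform is the Y-flip y_m = 142.024 − y_svg.

Shape 1 is a cubic bezier drawn with `<path>`. Its stroke #ff00ff means score at S467, F1724. After flipping Y the toolpath is (109.634,104.418) → (88.359,115.912) → (61.387,113.253) → (41.668,103.397) → (42.147,93.300).

Shape 2 is a rectangle drawn with `<path>`. Its stroke #000000 means engrave at S183, F2919. After flipping Y the toolpath is (69.134,77.731) → (135.025,77.731) → (135.025,58.783) → (69.134,58.783) → (69.134,77.731), returning to the start.

Shape 3 is a line segment drawn with `<line>`. Its stroke #000000 means engrave at S183, F2919. After flipping Y the toolpath is (5.151,18.668) → (99.962,121.390).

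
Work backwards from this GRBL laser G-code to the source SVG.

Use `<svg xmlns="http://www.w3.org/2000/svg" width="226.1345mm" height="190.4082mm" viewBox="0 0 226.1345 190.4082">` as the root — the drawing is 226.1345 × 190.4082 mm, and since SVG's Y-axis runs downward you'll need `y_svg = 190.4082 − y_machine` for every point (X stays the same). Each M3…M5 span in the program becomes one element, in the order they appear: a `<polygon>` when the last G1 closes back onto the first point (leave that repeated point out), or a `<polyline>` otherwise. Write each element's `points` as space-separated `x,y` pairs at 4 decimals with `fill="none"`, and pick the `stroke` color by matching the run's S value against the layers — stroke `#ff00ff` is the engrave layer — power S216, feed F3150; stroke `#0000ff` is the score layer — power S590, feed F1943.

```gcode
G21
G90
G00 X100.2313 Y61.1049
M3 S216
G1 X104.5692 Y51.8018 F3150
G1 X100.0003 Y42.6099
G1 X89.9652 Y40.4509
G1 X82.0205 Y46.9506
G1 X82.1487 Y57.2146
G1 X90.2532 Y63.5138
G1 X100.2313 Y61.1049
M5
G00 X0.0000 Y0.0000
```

y_svg = 190.4082 − y_m. Every run uses S216, so all elements get stroke `#ff00ff` (engrave).

[1] closed run; points: 100.2313,129.3033 104.5692,138.6064 100.0003,147.7983 89.9652,149.9573 82.0205,143.4576 82.1487,133.1936 90.2532,126.8944

<svg xmlns="http://www.w3.org/2000/svg" width="226.1345mm" height="190.4082mm" viewBox="0 0 226.1345 190.4082">
  <polygon points="100.2313,129.3033 104.5692,138.6064 100.0003,147.7983 89.9652,149.9573 82.0205,143.4576 82.1487,133.1936 90.2532,126.8944" fill="none" stroke="#ff00ff"/>
</svg>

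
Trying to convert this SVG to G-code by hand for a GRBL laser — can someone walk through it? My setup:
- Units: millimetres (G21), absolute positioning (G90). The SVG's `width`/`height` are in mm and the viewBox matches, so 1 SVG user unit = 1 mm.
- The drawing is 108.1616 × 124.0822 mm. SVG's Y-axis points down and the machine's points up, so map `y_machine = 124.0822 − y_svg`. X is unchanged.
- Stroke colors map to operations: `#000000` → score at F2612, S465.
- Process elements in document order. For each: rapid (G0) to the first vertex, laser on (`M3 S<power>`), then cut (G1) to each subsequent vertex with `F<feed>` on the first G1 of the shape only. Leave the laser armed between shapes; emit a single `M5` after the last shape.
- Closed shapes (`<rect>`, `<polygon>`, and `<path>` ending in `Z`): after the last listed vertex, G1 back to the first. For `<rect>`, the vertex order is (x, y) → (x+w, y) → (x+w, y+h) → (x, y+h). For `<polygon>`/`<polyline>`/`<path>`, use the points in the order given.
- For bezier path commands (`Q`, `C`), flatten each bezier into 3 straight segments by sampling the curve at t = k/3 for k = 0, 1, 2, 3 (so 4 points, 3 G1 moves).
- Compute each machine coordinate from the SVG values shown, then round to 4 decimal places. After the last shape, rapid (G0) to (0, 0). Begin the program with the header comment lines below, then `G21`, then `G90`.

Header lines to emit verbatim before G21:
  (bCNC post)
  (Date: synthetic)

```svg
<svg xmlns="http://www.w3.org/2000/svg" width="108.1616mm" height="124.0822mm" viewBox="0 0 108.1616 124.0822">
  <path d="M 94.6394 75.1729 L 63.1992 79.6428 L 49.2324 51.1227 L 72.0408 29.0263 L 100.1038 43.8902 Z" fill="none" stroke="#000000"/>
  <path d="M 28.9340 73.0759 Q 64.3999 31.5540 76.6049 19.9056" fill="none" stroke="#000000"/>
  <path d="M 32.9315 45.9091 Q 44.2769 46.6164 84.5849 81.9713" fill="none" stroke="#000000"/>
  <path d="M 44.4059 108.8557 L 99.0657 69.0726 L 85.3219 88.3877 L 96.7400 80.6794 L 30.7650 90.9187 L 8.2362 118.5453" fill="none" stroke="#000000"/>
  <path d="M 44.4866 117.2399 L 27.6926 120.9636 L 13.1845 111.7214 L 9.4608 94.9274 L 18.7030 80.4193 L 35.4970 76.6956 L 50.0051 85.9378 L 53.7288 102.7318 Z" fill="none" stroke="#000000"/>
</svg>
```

1 u = 1 mm; y_m = 124.0822 − y.

[1] `<path>` regular polygon, #000000→score S465 F2612: (94.6394,48.9093) → (63.1992,44.4394) → (49.2324,72.9595) → (72.0408,95.0559) → (100.1038,80.1920) → (94.6394,48.9093) (closed)

[2] `<path>` quadratic bezier, #000000→score S465 F2612: (28.9340,51.0063) → (49.9934,75.3683) → (65.8837,93.0917) → (76.6049,104.1766)

[3] `<path>` quadratic bezier, #000000→score S465 F2612: (32.9315,78.1731) → (43.7132,73.8518) → (60.9310,61.8311) → (84.5849,42.1109)

[4] `<path>` open polyline, #000000→score S465 F2612: (44.4059,15.2265) → (99.0657,55.0096) → (85.3219,35.6945) → (96.7400,43.4028) → (30.7650,33.1635) → (8.2362,5.5369)

[5] `<path>` regular polygon, #000000→score S465 F2612: (44.4866,6.8423) → (27.6926,3.1186) → (13.1845,12.3608) → (9.4608,29.1548) → (18.7030,43.6629) → (35.4970,47.3866) → (50.0051,38.1444) → (53.7288,21.3504) → (44.4866,6.8423) (closed)

(bCNC post)
(Date: synthetic)
G21
G90
G0 X94.6394 Y48.9093
M3 S465
G1 X63.1992 Y44.4394 F2612
G1 X49.2324 Y72.9595
G1 X72.0408 Y95.0559
G1 X100.1038 Y80.1920
G1 X94.6394 Y48.9093
G0 X28.9340 Y51.0063
M3 S465
G1 X49.9934 Y75.3683 F2612
G1 X65.8837 Y93.0917
G1 X76.6049 Y104.1766
G0 X32.9315 Y78.1731
M3 S465
G1 X43.7132 Y73.8518 F2612
G1 X60.9310 Y61.8311
G1 X84.5849 Y42.1109
G0 X44.4059 Y15.2265
M3 S465
G1 X99.0657 Y55.0096 F2612
G1 X85.3219 Y35.6945
G1 X96.7400 Y43.4028
G1 X30.7650 Y33.1635
G1 X8.2362 Y5.5369
G0 X44.4866 Y6.8423
M3 S465
G1 X27.6926 Y3.1186 F2612
G1 X13.1845 Y12.3608
G1 X9.4608 Y29.1548
G1 X18.7030 Y43.6629
G1 X35.4970 Y47.3866
G1 X50.0051 Y38.1444
G1 X53.7288 Y21.3504
G1 X44.4866 Y6.8423
M5
G0 X0.0000 Y0.0000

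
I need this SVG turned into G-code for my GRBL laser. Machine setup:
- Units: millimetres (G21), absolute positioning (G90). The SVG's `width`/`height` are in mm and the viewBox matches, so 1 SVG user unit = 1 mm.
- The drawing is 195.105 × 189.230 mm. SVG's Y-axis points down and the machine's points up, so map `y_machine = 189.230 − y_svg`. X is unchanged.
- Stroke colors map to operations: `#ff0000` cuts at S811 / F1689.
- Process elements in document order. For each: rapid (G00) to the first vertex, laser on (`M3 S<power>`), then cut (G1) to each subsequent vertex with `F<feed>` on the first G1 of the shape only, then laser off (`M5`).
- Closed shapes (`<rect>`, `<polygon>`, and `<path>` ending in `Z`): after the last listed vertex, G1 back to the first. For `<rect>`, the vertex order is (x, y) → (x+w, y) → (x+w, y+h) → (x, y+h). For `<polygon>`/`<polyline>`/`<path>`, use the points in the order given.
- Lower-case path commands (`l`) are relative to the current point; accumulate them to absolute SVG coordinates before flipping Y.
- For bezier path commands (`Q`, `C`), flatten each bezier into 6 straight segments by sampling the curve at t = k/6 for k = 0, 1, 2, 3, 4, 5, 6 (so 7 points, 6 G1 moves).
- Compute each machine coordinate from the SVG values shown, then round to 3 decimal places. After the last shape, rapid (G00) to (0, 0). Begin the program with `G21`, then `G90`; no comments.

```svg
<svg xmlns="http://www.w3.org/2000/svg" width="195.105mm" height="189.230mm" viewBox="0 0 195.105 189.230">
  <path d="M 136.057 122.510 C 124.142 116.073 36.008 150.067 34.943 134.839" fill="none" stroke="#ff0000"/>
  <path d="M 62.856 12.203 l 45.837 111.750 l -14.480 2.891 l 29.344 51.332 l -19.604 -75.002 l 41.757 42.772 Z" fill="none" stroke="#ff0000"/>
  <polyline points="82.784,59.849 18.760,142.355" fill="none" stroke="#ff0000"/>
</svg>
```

G21
G90
G00 X136.057 Y66.720
M3 S811
G1 X124.504 Y66.984 F1689
G1 X104.783 Y63.000
G1 X81.431 Y57.259
G1 X58.983 Y52.250
G1 X41.975 Y50.464
G1 X34.943 Y54.391
M5
G00 X62.856 Y177.027
M3 S811
G1 X108.693 Y65.277 F1689
G1 X94.213 Y62.386
G1 X123.557 Y11.054
G1 X103.953 Y86.056
G1 X145.710 Y43.284
G1 X62.856 Y177.027
M5
G00 X82.784 Y129.381
M3 S811
G1 X18.760 Y46.875 F1689
M5
G00 X0.000 Y0.000

1 u = 1 mm; y_m = 189.230 − y.

[1] `<path>` cubic bezier, #ff0000→cut S811 F1689: (136.057,66.720) → (124.504,66.984) → (104.783,63.000) → (81.431,57.259) → (58.983,52.250) → (41.975,50.464) → (34.943,54.391)

[2] `<path>` closed polygon, #ff0000→cut S811 F1689: (62.856,177.027) → (108.693,65.277) → (94.213,62.386) → (123.557,11.054) → (103.953,86.056) → (145.710,43.284) → (62.856,177.027) (closed)

[3] `<polyline>` line segment, #ff0000→cut S811 F1689: (82.784,129.381) → (18.760,46.875)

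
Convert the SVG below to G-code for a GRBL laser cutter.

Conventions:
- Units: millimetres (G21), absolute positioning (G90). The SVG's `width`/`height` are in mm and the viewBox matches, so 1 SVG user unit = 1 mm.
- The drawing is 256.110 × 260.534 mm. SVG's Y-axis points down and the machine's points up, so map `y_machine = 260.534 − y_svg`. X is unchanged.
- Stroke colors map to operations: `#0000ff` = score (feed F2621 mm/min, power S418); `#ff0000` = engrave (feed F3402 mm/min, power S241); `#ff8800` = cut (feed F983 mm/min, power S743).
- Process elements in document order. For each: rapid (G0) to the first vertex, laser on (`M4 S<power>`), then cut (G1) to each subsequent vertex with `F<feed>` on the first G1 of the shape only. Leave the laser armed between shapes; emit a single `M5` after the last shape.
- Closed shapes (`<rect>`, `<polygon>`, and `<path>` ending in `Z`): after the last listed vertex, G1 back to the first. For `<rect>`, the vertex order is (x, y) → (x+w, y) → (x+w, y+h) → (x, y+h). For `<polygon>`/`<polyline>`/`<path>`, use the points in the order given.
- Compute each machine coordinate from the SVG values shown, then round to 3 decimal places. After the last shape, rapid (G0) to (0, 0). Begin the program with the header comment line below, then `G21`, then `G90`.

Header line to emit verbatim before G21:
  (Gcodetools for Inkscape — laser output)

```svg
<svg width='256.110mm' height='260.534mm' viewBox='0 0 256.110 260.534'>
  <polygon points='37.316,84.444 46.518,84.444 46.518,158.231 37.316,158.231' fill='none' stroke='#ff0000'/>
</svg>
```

(Gcodetools for Inkscape — laser output)
G21
G90
G0 X37.316 Y176.090
M4 S241
G1 X46.518 Y176.090 F3402
G1 X46.518 Y102.303
G1 X37.316 Y102.303
G1 X37.316 Y176.090
M5
G0 X0.000 Y0.000

Since the viewBox matches the mm dimensions, user units are millimetres directly. The only transform is the Y-flip y_m = 260.534 − y_svg.

Shape 1 is a rectangle drawn with `<polygon>`. Its stroke #ff0000 means engrave at S241, F3402. After flipping Y the toolpath is (37.316,176.090) → (46.518,176.090) → (46.518,102.303) → (37.316,102.303) → (37.316,176.090), returning to the start.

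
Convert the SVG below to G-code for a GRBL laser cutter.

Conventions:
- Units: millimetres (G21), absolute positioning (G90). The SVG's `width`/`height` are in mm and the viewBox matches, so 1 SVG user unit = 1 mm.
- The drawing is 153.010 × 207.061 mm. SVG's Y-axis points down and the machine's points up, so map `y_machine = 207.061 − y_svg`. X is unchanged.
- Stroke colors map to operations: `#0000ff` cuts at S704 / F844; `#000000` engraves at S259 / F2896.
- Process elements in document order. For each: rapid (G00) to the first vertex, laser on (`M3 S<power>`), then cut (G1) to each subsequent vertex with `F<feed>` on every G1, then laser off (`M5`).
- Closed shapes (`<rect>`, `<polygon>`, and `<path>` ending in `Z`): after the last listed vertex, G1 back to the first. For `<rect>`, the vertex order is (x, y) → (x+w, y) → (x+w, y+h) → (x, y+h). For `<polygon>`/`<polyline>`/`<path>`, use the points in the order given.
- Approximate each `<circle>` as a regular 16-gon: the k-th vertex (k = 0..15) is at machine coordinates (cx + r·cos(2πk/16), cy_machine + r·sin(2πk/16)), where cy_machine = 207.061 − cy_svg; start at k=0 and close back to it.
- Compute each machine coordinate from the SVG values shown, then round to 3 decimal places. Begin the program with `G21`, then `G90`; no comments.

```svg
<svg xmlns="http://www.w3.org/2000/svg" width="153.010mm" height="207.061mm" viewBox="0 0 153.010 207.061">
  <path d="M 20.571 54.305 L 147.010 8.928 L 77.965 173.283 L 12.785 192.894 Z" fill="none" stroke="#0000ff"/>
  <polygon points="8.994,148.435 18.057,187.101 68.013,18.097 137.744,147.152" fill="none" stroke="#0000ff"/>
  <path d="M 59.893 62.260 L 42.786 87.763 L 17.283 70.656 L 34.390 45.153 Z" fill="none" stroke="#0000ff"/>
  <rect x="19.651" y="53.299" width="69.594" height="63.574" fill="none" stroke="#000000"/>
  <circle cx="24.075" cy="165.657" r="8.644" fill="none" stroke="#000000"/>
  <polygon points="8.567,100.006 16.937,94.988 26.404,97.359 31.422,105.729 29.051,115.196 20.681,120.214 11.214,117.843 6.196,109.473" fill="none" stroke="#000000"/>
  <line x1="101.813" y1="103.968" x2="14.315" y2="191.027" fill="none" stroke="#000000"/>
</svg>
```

Since the viewBox matches the mm dimensions, user units are millimetres directly. The only transform is the Y-flip y_m = 207.061 − y_svg.

Shape 1 is a closed polygon drawn with `<path>`. Its stroke #0000ff means cut at S704, F844. After flipping Y the toolpath is (20.571,152.756) → (147.010,198.133) → (77.965,33.778) → (12.785,14.167) → (20.571,152.756), returning to the start.

Shape 2 is a closed polygon drawn with `<polygon>`. Its stroke #0000ff means cut at S704, F844. After flipping Y the toolpath is (8.994,58.626) → (18.057,19.960) → (68.013,188.964) → (137.744,59.909) → (8.994,58.626), returning to the start.

Shape 3 is a regular polygon drawn with `<path>`. Its stroke #0000ff means cut at S704, F844. After flipping Y the toolpath is (59.893,144.801) → (42.786,119.298) → (17.283,136.405) → (34.390,161.908) → (59.893,144.801), returning to the start.

Shape 4 is a rectangle drawn with `<rect>`. Its stroke #000000 means engrave at S259, F2896. After flipping Y the toolpath is (19.651,153.762) → (89.245,153.762) → (89.245,90.188) → (19.651,90.188) → (19.651,153.762), returning to the start.

Shape 5 is a circle drawn with `<circle>`. Its stroke #000000 means engrave at S259, F2896. After flipping Y the toolpath is (32.719,41.404) → (32.061,44.712) → (30.187,47.516) → (27.383,49.390) → (24.075,50.048) → (20.767,49.390) → (17.963,47.516) → (16.089,44.712) → (15.431,41.404) → (16.089,38.096) → (17.963,35.292) → (20.767,33.418) → (24.075,32.760) → (27.383,33.418) → (30.187,35.292) → (32.061,38.096) → (32.719,41.404), returning to the start.

Shape 6 is a regular polygon drawn with `<polygon>`. Its stroke #000000 means engrave at S259, F2896. After flipping Y the toolpath is (8.567,107.055) → (16.937,112.073) → (26.404,109.702) → (31.422,101.332) → (29.051,91.865) → (20.681,86.847) → (11.214,89.218) → (6.196,97.588) → (8.567,107.055), returning to the start.

Shape 7 is a line segment drawn with `<line>`. Its stroke #000000 means engrave at S259, F2896. After flipping Y the toolpath is (101.813,103.093) → (14.315,16.034).

G21
G90
G00 X20.571 Y152.756
M3 S704
G1 X147.010 Y198.133 F844
G1 X77.965 Y33.778 F844
G1 X12.785 Y14.167 F844
G1 X20.571 Y152.756 F844
M5
G00 X8.994 Y58.626
M3 S704
G1 X18.057 Y19.960 F844
G1 X68.013 Y188.964 F844
G1 X137.744 Y59.909 F844
G1 X8.994 Y58.626 F844
M5
G00 X59.893 Y144.801
M3 S704
G1 X42.786 Y119.298 F844
G1 X17.283 Y136.405 F844
G1 X34.390 Y161.908 F844
G1 X59.893 Y144.801 F844
M5
G00 X19.651 Y153.762
M3 S259
G1 X89.245 Y153.762 F2896
G1 X89.245 Y90.188 F2896
G1 X19.651 Y90.188 F2896
G1 X19.651 Y153.762 F2896
M5
G00 X32.719 Y41.404
M3 S259
G1 X32.061 Y44.712 F2896
G1 X30.187 Y47.516 F2896
G1 X27.383 Y49.390 F2896
G1 X24.075 Y50.048 F2896
G1 X20.767 Y49.390 F2896
G1 X17.963 Y47.516 F2896
G1 X16.089 Y44.712 F2896
G1 X15.431 Y41.404 F2896
G1 X16.089 Y38.096 F2896
G1 X17.963 Y35.292 F2896
G1 X20.767 Y33.418 F2896
G1 X24.075 Y32.760 F2896
G1 X27.383 Y33.418 F2896
G1 X30.187 Y35.292 F2896
G1 X32.061 Y38.096 F2896
G1 X32.719 Y41.404 F2896
M5
G00 X8.567 Y107.055
M3 S259
G1 X16.937 Y112.073 F2896
G1 X26.404 Y109.702 F2896
G1 X31.422 Y101.332 F2896
G1 X29.051 Y91.865 F2896
G1 X20.681 Y86.847 F2896
G1 X11.214 Y89.218 F2896
G1 X6.196 Y97.588 F2896
G1 X8.567 Y107.055 F2896
M5
G00 X101.813 Y103.093
M3 S259
G1 X14.315 Y16.034 F2896
M5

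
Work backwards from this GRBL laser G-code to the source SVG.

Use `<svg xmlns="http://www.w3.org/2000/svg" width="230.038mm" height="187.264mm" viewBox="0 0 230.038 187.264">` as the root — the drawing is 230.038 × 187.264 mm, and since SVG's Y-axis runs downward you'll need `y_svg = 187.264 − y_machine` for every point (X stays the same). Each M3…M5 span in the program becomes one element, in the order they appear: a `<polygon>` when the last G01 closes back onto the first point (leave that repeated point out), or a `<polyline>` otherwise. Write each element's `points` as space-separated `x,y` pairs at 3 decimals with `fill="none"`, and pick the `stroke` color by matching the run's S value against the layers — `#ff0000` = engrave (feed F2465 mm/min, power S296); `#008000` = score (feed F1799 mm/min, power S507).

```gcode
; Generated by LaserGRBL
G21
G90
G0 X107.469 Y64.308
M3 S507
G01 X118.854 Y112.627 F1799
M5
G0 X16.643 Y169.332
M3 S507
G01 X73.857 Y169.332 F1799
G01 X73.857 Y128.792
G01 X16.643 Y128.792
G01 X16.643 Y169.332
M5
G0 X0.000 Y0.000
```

<svg xmlns="http://www.w3.org/2000/svg" width="230.038mm" height="187.264mm" viewBox="0 0 230.038 187.264">
  <polyline points="107.469,122.956 118.854,74.637" fill="none" stroke="#008000"/>
  <polygon points="16.643,17.932 73.857,17.932 73.857,58.472 16.643,58.472" fill="none" stroke="#008000"/>
</svg>

Machine Y-up, SVG Y-down with viewBox height 187.264, so y_svg = 187.264 − y_machine; X carries over. Every run uses S507, so all elements get stroke `#008000` (score).

Run 1: The run is open, so emit a `<polyline>` with points (Y-flipped): 107.469,122.956 118.854,74.637.

Run 2: The run returns to its start, so emit a `<polygon>` with points (Y-flipped): 16.643,17.932 73.857,17.932 73.857,58.472 16.643,58.472.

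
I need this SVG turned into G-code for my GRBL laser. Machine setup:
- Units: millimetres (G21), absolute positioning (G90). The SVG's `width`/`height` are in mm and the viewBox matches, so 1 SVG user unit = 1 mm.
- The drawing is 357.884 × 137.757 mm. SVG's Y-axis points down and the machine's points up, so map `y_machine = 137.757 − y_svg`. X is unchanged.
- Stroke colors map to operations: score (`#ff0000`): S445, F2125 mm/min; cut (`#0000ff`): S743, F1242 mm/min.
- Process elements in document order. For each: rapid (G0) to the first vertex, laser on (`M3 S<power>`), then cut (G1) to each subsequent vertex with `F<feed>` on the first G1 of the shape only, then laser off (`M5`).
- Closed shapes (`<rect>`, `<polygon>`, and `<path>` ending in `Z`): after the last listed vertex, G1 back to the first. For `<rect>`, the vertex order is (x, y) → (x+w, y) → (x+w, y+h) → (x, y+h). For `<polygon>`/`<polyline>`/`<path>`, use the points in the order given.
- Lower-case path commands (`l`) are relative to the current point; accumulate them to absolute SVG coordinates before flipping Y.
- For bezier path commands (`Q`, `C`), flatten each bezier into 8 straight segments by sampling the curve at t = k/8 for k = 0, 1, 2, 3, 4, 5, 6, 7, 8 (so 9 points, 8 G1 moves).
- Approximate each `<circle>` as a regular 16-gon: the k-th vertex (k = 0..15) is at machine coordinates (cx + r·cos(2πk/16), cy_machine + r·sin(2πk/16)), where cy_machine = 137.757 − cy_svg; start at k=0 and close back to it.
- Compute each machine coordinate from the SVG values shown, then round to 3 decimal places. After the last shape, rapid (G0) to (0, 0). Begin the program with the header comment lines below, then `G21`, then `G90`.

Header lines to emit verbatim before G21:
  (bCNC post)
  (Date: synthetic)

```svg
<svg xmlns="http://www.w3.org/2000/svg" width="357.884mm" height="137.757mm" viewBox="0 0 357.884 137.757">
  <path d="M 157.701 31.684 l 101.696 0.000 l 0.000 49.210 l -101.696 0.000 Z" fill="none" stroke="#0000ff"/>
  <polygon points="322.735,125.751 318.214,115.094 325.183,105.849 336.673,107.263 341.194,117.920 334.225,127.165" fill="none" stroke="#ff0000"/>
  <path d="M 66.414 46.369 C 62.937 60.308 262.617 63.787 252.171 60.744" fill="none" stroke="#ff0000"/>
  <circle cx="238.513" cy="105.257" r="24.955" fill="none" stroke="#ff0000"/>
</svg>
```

viewBox `0 0 357.884 137.757` with mm width/height → 1 unit = 1 mm. Flip: y_m = 137.757 − y_svg.

**Shape 1** — `<path>` rectangle, stroke `#0000ff` → cut (S743, F1242). Machine vertices: (157.701,106.073) → (259.397,106.073) → (259.397,56.863) → (157.701,56.863) → (157.701,106.073). Closed: final G1 returns to the first vertex.

**Shape 2** — `<polygon>` regular polygon, stroke `#ff0000` → score (S445, F2125). Machine vertices: (322.735,12.006) → (318.214,22.663) → (325.183,31.908) → (336.673,30.494) → (341.194,19.837) → (334.225,10.592) → (322.735,12.006). Closed: final G1 returns to the first vertex.

**Shape 3** — `<path>` cubic bezier, stroke `#ff0000` → score (S445, F2125). Control points (SVG): P0=(66.414,46.369), P1=(62.937,60.308), P2=(262.617,63.787), P3=(252.171,60.744); sampled at t=k/8. Machine vertices: (66.414,91.388) → (73.826,86.643) → (95.441,82.833) → (126.415,79.912) → (161.906,77.832) → (197.070,76.549) → (227.064,76.015) → (247.046,76.185) → (252.171,77.013). Open path.

**Shape 4** — `<circle>` circle, stroke `#ff0000` → score (S445, F2125). Machine vertices: (263.468,32.500) → (261.568,42.050) → (256.159,50.146) → (248.063,55.555) → (238.513,57.455) → (228.963,55.555) → (220.867,50.146) → (215.458,42.050) → (213.558,32.500) → (215.458,22.950) → (220.867,14.854) → (228.963,9.445) → (238.513,7.545) → (248.063,9.445) → (256.159,14.854) → (261.568,22.950) → (263.468,32.500). Closed: final G1 returns to the first vertex.

(bCNC post)
(Date: synthetic)
G21
G90
G0 X157.701 Y106.073
M3 S743
G1 X259.397 Y106.073 F1242
G1 X259.397 Y56.863
G1 X157.701 Y56.863
G1 X157.701 Y106.073
M5
G0 X322.735 Y12.006
M3 S445
G1 X318.214 Y22.663 F2125
G1 X325.183 Y31.908
G1 X336.673 Y30.494
G1 X341.194 Y19.837
G1 X334.225 Y10.592
G1 X322.735 Y12.006
M5
G0 X66.414 Y91.388
M3 S445
G1 X73.826 Y86.643 F2125
G1 X95.441 Y82.833
G1 X126.415 Y79.912
G1 X161.906 Y77.832
G1 X197.070 Y76.549
G1 X227.064 Y76.015
G1 X247.046 Y76.185
G1 X252.171 Y77.013
M5
G0 X263.468 Y32.500
M3 S445
G1 X261.568 Y42.050 F2125
G1 X256.159 Y50.146
G1 X248.063 Y55.555
G1 X238.513 Y57.455
G1 X228.963 Y55.555
G1 X220.867 Y50.146
G1 X215.458 Y42.050
G1 X213.558 Y32.500
G1 X215.458 Y22.950
G1 X220.867 Y14.854
G1 X228.963 Y9.445
G1 X238.513 Y7.545
G1 X248.063 Y9.445
G1 X256.159 Y14.854
G1 X261.568 Y22.950
G1 X263.468 Y32.500
M5
G0 X0.000 Y0.000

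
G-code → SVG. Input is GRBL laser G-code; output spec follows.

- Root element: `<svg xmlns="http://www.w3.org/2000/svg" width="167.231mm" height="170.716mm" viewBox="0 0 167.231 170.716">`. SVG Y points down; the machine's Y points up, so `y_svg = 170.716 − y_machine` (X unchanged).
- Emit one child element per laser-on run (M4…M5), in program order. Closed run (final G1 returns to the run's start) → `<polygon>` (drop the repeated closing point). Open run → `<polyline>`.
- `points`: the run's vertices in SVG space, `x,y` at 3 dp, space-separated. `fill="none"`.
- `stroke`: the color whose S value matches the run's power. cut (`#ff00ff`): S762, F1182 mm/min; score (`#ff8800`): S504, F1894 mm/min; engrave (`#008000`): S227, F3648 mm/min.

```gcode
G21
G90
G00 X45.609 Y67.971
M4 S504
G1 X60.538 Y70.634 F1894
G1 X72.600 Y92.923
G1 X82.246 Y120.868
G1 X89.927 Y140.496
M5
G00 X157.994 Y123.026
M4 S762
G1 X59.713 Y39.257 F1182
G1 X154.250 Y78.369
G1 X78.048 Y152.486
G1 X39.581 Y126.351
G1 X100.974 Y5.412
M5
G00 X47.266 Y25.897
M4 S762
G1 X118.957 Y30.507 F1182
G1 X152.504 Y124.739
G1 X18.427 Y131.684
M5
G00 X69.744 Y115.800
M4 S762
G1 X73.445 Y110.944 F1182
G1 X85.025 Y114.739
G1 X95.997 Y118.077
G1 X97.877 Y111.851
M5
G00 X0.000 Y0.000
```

Machine Y-up, SVG Y-down with viewBox height 170.716, so y_svg = 170.716 − y_machine; X carries over.

Run 1: S504 ⇒ score layer `#ff8800`. The run is open, so emit a `<polyline>` with points (Y-flipped): 45.609,102.745 60.538,100.082 72.600,77.793 82.246,49.848 89.927,30.220.

Run 2: the run's S762 means `#ff00ff` (cut). The run is open, so emit a `<polyline>` with points (Y-flipped): 157.994,47.690 59.713,131.459 154.250,92.347 78.048,18.230 39.581,44.365 100.974,165.304.

Run 3: power S762 maps to stroke `#ff00ff` (cut). The run is open, so emit a `<polyline>` with points (Y-flipped): 47.266,144.819 118.957,140.209 152.504,45.977 18.427,39.032.

Run 4: power S762 maps to stroke `#ff00ff` (cut). The run is open, so emit a `<polyline>` with points (Y-flipped): 69.744,54.916 73.445,59.772 85.025,55.977 95.997,52.639 97.877,58.865.

<svg xmlns="http://www.w3.org/2000/svg" width="167.231mm" height="170.716mm" viewBox="0 0 167.231 170.716">
  <polyline points="45.609,102.745 60.538,100.082 72.600,77.793 82.246,49.848 89.927,30.220" fill="none" stroke="#ff8800"/>
  <polyline points="157.994,47.690 59.713,131.459 154.250,92.347 78.048,18.230 39.581,44.365 100.974,165.304" fill="none" stroke="#ff00ff"/>
  <polyline points="47.266,144.819 118.957,140.209 152.504,45.977 18.427,39.032" fill="none" stroke="#ff00ff"/>
  <polyline points="69.744,54.916 73.445,59.772 85.025,55.977 95.997,52.639 97.877,58.865" fill="none" stroke="#ff00ff"/>
</svg>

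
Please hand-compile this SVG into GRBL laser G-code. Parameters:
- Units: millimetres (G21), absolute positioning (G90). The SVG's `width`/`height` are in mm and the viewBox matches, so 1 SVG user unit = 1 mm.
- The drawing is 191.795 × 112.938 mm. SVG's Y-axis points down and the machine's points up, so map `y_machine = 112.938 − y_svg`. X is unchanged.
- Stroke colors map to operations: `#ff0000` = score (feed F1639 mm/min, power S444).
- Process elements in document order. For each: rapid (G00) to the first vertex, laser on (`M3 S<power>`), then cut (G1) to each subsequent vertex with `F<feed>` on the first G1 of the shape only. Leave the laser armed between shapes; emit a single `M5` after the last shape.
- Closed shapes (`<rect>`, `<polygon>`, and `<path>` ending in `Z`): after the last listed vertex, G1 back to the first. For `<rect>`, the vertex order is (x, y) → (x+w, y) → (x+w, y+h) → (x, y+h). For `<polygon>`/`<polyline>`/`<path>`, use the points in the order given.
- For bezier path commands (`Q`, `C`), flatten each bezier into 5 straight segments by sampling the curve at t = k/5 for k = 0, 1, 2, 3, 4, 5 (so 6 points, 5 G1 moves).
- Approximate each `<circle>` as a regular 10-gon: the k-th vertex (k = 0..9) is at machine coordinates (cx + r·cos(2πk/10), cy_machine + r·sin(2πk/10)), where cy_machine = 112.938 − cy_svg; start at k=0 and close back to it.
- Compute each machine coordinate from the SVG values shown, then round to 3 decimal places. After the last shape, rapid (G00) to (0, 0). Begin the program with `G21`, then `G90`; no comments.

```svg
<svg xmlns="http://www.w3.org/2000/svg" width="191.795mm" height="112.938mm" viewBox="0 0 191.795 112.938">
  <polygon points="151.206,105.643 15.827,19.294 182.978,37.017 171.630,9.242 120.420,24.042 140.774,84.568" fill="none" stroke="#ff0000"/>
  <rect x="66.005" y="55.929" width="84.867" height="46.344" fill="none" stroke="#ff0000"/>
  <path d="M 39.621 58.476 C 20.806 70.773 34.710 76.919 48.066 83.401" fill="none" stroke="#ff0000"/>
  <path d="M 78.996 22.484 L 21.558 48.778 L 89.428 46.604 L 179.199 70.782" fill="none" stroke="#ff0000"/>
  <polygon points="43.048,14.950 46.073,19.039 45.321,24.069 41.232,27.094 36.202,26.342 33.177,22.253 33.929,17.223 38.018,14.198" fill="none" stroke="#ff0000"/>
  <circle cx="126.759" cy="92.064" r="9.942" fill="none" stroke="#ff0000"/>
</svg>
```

Since the viewBox matches the mm dimensions, user units are millimetres directly. The only transform is the Y-flip y_m = 112.938 − y_svg.

Shape 1 is a closed polygon drawn with `<polygon>`. Its stroke #ff0000 means score at S444, F1639. After flipping Y the toolpath is (151.206,7.295) → (15.827,93.644) → (182.978,75.921) → (171.630,103.696) → (120.420,88.896) → (140.774,28.370) → (151.206,7.295), returning to the start.

Shape 2 is a rectangle drawn with `<rect>`. Its stroke #ff0000 means score at S444, F1639. After flipping Y the toolpath is (66.005,57.009) → (150.872,57.009) → (150.872,10.665) → (66.005,10.665) → (66.005,57.009), returning to the start.

Shape 3 is a cubic bezier drawn with `<path>`. Its stroke #ff0000 means score at S444, F1639. After flipping Y the toolpath is (39.621,54.462) → (31.992,47.770) → (30.619,42.243) → (33.905,37.569) → (40.253,33.438) → (48.066,29.537).

Shape 4 is a open polyline drawn with `<path>`. Its stroke #ff0000 means score at S444, F1639. After flipping Y the toolpath is (78.996,90.454) → (21.558,64.160) → (89.428,66.334) → (179.199,42.156).

Shape 5 is a regular polygon drawn with `<polygon>`. Its stroke #ff0000 means score at S444, F1639. After flipping Y the toolpath is (43.048,97.988) → (46.073,93.899) → (45.321,88.869) → (41.232,85.844) → (36.202,86.596) → (33.177,90.685) → (33.929,95.715) → (38.018,98.740) → (43.048,97.988), returning to the start.

Shape 6 is a circle drawn with `<circle>`. Its stroke #ff0000 means score at S444, F1639. After flipping Y the toolpath is (136.701,20.874) → (134.802,26.718) → (129.831,30.329) → (123.687,30.329) → (118.716,26.718) → (116.817,20.874) → (118.716,15.030) → (123.687,11.419) → (129.831,11.419) → (134.802,15.030) → (136.701,20.874), returning to the start.

G21
G90
G00 X151.206 Y7.295
M3 S444
G1 X15.827 Y93.644 F1639
G1 X182.978 Y75.921
G1 X171.630 Y103.696
G1 X120.420 Y88.896
G1 X140.774 Y28.370
G1 X151.206 Y7.295
G00 X66.005 Y57.009
M3 S444
G1 X150.872 Y57.009 F1639
G1 X150.872 Y10.665
G1 X66.005 Y10.665
G1 X66.005 Y57.009
G00 X39.621 Y54.462
M3 S444
G1 X31.992 Y47.770 F1639
G1 X30.619 Y42.243
G1 X33.905 Y37.569
G1 X40.253 Y33.438
G1 X48.066 Y29.537
G00 X78.996 Y90.454
M3 S444
G1 X21.558 Y64.160 F1639
G1 X89.428 Y66.334
G1 X179.199 Y42.156
G00 X43.048 Y97.988
M3 S444
G1 X46.073 Y93.899 F1639
G1 X45.321 Y88.869
G1 X41.232 Y85.844
G1 X36.202 Y86.596
G1 X33.177 Y90.685
G1 X33.929 Y95.715
G1 X38.018 Y98.740
G1 X43.048 Y97.988
G00 X136.701 Y20.874
M3 S444
G1 X134.802 Y26.718 F1639
G1 X129.831 Y30.329
G1 X123.687 Y30.329
G1 X118.716 Y26.718
G1 X116.817 Y20.874
G1 X118.716 Y15.030
G1 X123.687 Y11.419
G1 X129.831 Y11.419
G1 X134.802 Y15.030
G1 X136.701 Y20.874
M5
G00 X0.000 Y0.000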